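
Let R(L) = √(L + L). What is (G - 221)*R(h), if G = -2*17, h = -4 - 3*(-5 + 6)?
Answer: -255*I*√14 ≈ -954.12*I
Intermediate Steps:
h = -7 (h = -4 - 3*1 = -4 - 3 = -7)
G = -34
R(L) = √2*√L (R(L) = √(2*L) = √2*√L)
(G - 221)*R(h) = (-34 - 221)*(√2*√(-7)) = -255*√2*I*√7 = -255*I*√14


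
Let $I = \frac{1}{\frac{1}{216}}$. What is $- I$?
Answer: $-216$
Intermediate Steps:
$I = 216$ ($I = \frac{1}{\frac{1}{216}} = 216$)
$- I = \left(-1\right) 216 = -216$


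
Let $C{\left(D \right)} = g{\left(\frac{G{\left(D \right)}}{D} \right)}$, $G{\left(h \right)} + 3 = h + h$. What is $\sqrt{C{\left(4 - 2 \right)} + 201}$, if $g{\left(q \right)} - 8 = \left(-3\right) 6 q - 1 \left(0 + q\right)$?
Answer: $\frac{\sqrt{798}}{2} \approx 14.124$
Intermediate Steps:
$G{\left(h \right)} = -3 + 2 h$ ($G{\left(h \right)} = -3 + \left(h + h\right) = -3 + 2 h$)
$g{\left(q \right)} = 8 - 19 q$ ($g{\left(q \right)} = 8 + \left(\left(-3\right) 6 q - 1 \left(0 + q\right)\right) = 8 - 19 q$)
$C{\left(D \right)} = 8 - \frac{19 \left(-3 + 2 D\right)}{D}$ ($C{\left(D \right)} = 8 - 19 \frac{-3 + 2 D}{D} = 8 - \frac{19 \left(-3 + 2 D\right)}{D}$)
$\sqrt{C{\left(4 - 2 \right)} + 201} = \sqrt{\left(-30 + \frac{57}{4 - 2}\right) + 201} = \sqrt{\left(-30 + \frac{57}{2}\right) + 201} = \sqrt{- \frac{3}{2} + 201} = \sqrt{\frac{399}{2}} = \frac{\sqrt{798}}{2}$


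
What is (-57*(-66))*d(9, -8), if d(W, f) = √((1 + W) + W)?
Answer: 3762*√19 ≈ 16398.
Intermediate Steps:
d(W, f) = √(1 + 2*W)
(-57*(-66))*d(9, -8) = (-57*(-66))*√(1 + 2*9) = 3762*√(1 + 18) = 3762*√19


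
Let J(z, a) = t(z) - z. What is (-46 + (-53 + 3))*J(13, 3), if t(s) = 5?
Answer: 768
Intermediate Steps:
J(z, a) = 5 - z
(-46 + (-53 + 3))*J(13, 3) = (-46 + (-53 + 3))*(5 - 1*13) = (-46 - 50)*(5 - 13) = -96*(-8) = 768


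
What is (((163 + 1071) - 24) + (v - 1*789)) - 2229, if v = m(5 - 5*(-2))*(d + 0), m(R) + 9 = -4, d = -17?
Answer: -1587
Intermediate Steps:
m(R) = -13 (m(R) = -9 - 4 = -13)
v = 221 (v = -13*(-17 + 0) = -13*(-17) = 221)
(((163 + 1071) - 24) + (v - 1*789)) - 2229 = (((163 + 1071) - 24) + (221 - 1*789)) - 2229 = ((1234 - 24) + (221 - 789)) - 2229 = (1210 - 568) - 2229 = 642 - 2229 = -1587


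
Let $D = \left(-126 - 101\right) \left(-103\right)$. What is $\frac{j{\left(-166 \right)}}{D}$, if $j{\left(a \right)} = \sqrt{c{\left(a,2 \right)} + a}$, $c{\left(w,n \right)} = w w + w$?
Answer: $\frac{2 \sqrt{6806}}{23381} \approx 0.0070569$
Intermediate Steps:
$c{\left(w,n \right)} = w + w^{2}$ ($c{\left(w,n \right)} = w^{2} + w = w + w^{2}$)
$j{\left(a \right)} = \sqrt{a + a \left(1 + a\right)}$ ($j{\left(a \right)} = \sqrt{a \left(1 + a\right) + a} = \sqrt{a + a \left(1 + a\right)}$)
$D = 23381$ ($D = \left(-227\right) \left(-103\right) = 23381$)
$\frac{j{\left(-166 \right)}}{D} = \frac{\sqrt{- 166 \left(2 - 166\right)}}{23381} = \sqrt{\left(-166\right) \left(-164\right)} \frac{1}{23381} = \sqrt{27224} \cdot \frac{1}{23381} = 2 \sqrt{6806} \cdot \frac{1}{23381} = \frac{2 \sqrt{6806}}{23381}$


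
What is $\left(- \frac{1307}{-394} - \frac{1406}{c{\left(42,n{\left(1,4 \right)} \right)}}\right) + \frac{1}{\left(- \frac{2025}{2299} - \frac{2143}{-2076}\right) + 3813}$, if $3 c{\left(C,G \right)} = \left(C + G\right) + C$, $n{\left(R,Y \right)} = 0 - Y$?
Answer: $- \frac{7085480171159057}{143409061415720} \approx -49.407$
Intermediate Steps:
$n{\left(R,Y \right)} = - Y$
$c{\left(C,G \right)} = \frac{G}{3} + \frac{2 C}{3}$ ($c{\left(C,G \right)} = \frac{\left(C + G\right) + C}{3} = \frac{G + 2 C}{3} = \frac{G}{3} + \frac{2 C}{3}$)
$\left(- \frac{1307}{-394} - \frac{1406}{c{\left(42,n{\left(1,4 \right)} \right)}}\right) + \frac{1}{\left(- \frac{2025}{2299} - \frac{2143}{-2076}\right) + 3813} = \left(- \frac{1307}{-394} - \frac{1406}{\frac{\left(-1\right) 4}{3} + \frac{2}{3} \cdot 42}\right) + \frac{1}{\left(- \frac{2025}{2299} - \frac{2143}{-2076}\right) + 3813} = \left(\left(-1307\right) \left(- \frac{1}{394}\right) - \frac{1406}{\frac{1}{3} \left(-4\right) + 28}\right) + \frac{1}{\left(\left(-2025\right) \frac{1}{2299} - - \frac{2143}{2076}\right) + 3813} = \left(\frac{1307}{394} - \frac{1406}{- \frac{4}{3} + 28}\right) + \frac{1}{\left(- \frac{2025}{2299} + \frac{2143}{2076}\right) + 3813} = \left(\frac{1307}{394} - \frac{1406}{\frac{80}{3}}\right) + \frac{1}{\frac{722857}{4772724} + 3813} = \left(\frac{1307}{394} - \frac{2109}{40}\right) + \frac{1}{\frac{18199119469}{4772724}} = \left(\frac{1307}{394} - \frac{2109}{40}\right) + \frac{4772724}{18199119469} = - \frac{389333}{7880} + \frac{4772724}{18199119469} = - \frac{7085480171159057}{143409061415720}$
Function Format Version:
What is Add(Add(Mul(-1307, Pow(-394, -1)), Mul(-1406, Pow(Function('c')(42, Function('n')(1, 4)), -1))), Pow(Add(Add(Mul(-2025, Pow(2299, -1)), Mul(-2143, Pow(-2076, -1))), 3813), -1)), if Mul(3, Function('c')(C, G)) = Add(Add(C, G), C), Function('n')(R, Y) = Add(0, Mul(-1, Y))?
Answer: Rational(-7085480171159057, 143409061415720) ≈ -49.407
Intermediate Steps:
Function('n')(R, Y) = Mul(-1, Y)
Function('c')(C, G) = Add(Mul(Rational(1, 3), G), Mul(Rational(2, 3), C)) (Function('c')(C, G) = Mul(Rational(1, 3), Add(Add(C, G), C)) = Mul(Rational(1, 3), Add(G, Mul(2, C))) = Add(Mul(Rational(1, 3), G), Mul(Rational(2, 3), C)))
Add(Add(Mul(-1307, Pow(-394, -1)), Mul(-1406, Pow(Function('c')(42, Function('n')(1, 4)), -1))), Pow(Add(Add(Mul(-2025, Pow(2299, -1)), Mul(-2143, Pow(-2076, -1))), 3813), -1)) = Add(Add(Mul(-1307, Pow(-394, -1)), Mul(-1406, Pow(Add(Mul(Rational(1, 3), Mul(-1, 4)), Mul(Rational(2, 3), 42)), -1))), Pow(Add(Add(Mul(-2025, Pow(2299, -1)), Mul(-2143, Pow(-2076, -1))), 3813), -1)) = Add(Add(Mul(-1307, Rational(-1, 394)), Mul(-1406, Pow(Add(Mul(Rational(1, 3), -4), 28), -1))), Pow(Add(Add(Mul(-2025, Rational(1, 2299)), Mul(-2143, Rational(-1, 2076))), 3813), -1)) = Add(Add(Rational(1307, 394), Mul(-1406, Pow(Add(Rational(-4, 3), 28), -1))), Pow(Add(Add(Rational(-2025, 2299), Rational(2143, 2076)), 3813), -1)) = Add(Add(Rational(1307, 394), Mul(-1406, Pow(Rational(80, 3), -1))), Pow(Add(Rational(722857, 4772724), 3813), -1)) = Add(Add(Rational(1307, 394), Mul(-1406, Rational(3, 80))), Pow(Rational(18199119469, 4772724), -1)) = Add(Add(Rational(1307, 394), Rational(-2109, 40)), Rational(4772724, 18199119469)) = Add(Rational(-389333, 7880), Rational(4772724, 18199119469)) = Rational(-7085480171159057, 143409061415720)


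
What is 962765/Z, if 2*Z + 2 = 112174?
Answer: 962765/56086 ≈ 17.166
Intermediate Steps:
Z = 56086 (Z = -1 + (½)*112174 = -1 + 56087 = 56086)
962765/Z = 962765/56086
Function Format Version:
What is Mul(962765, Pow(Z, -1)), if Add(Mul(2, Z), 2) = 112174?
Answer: Rational(962765, 56086) ≈ 17.166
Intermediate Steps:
Z = 56086 (Z = Add(-1, Mul(Rational(1, 2), 112174)) = Add(-1, 56087) = 56086)
Mul(962765, Pow(Z, -1)) = Mul(962765, Pow(56086, -1)) = Mul(962765, Rational(1, 56086)) = Rational(962765, 56086)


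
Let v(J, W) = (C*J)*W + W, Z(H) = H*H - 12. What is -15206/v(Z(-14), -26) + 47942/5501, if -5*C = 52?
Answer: 5750980983/683878819 ≈ 8.4094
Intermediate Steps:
C = -52/5 (C = -⅕*52 = -52/5 ≈ -10.400)
Z(H) = -12 + H² (Z(H) = H² - 12 = -12 + H²)
v(J, W) = W - 52*J*W/5 (v(J, W) = (-52*J/5)*W + W = -52*J*W/5 + W = W - 52*J*W/5)
-15206/v(Z(-14), -26) + 47942/5501 = -15206*(-5/(26*(5 - 52*(-12 + (-14)²)))) + 47942/5501 = -15206*(-5/(26*(5 - 52*(-12 + 196)))) + 47942*(1/5501) = -15206*(-5/(26*(5 - 52*184))) + 47942/5501 = -15206*(-5/(26*(5 - 9568))) + 47942/5501 = -15206/((⅕)*(-26)*(-9563)) + 47942/5501 = -15206/248638/5 + 47942/5501 = -15206*5/248638 + 47942/5501 = -38015/124319 + 47942/5501 = 5750980983/683878819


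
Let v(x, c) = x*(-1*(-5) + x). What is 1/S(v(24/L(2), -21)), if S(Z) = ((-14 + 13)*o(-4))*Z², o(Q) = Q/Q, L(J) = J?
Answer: -1/41616 ≈ -2.4029e-5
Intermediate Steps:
o(Q) = 1
v(x, c) = x*(5 + x)
S(Z) = -Z² (S(Z) = ((-14 + 13)*1)*Z² = (-1*1)*Z² = -Z²)
1/S(v(24/L(2), -21)) = 1/(-((24/2)*(5 + 24/2))²) = 1/(-((24*(½))*(5 + 24*(½)))²) = 1/(-(12*(5 + 12))²) = 1/(-(12*17)²) = 1/(-1*204²) = 1/(-1*41616) = 1/(-41616) = -1/41616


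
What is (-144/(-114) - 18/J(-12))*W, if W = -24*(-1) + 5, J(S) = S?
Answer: 3045/38 ≈ 80.132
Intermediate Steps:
W = 29 (W = 24 + 5 = 29)
(-144/(-114) - 18/J(-12))*W = (-144/(-114) - 18/(-12))*29 = (-144*(-1/114) - 18*(-1/12))*29 = (24/19 + 3/2)*29 = (105/38)*29 = 3045/38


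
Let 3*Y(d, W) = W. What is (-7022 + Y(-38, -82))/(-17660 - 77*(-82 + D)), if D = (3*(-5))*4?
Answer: 10574/10089 ≈ 1.0481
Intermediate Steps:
Y(d, W) = W/3
D = -60 (D = -15*4 = -60)
(-7022 + Y(-38, -82))/(-17660 - 77*(-82 + D)) = (-7022 + (⅓)*(-82))/(-17660 - 77*(-82 - 60)) = (-7022 - 82/3)/(-17660 - 77*(-142)) = -21148/(3*(-17660 + 10934)) = -21148/3/(-6726) = -21148/3*(-1/6726) = 10574/10089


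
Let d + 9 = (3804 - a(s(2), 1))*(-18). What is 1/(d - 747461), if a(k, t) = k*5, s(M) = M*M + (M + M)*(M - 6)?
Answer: -1/817022 ≈ -1.2240e-6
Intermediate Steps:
s(M) = M² + 2*M*(-6 + M) (s(M) = M² + (2*M)*(-6 + M) = M² + 2*M*(-6 + M))
a(k, t) = 5*k
d = -69561 (d = -9 + (3804 - 5*3*2*(-4 + 2))*(-18) = -9 + (3804 - 5*3*2*(-2))*(-18) = -9 + (3804 - 5*(-12))*(-18) = -9 + (3804 - 1*(-60))*(-18) = -9 + (3804 + 60)*(-18) = -9 + 3864*(-18) = -9 - 69552 = -69561)
1/(d - 747461) = 1/(-69561 - 747461) = 1/(-817022) = -1/817022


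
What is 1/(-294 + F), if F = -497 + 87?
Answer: -1/704 ≈ -0.0014205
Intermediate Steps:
F = -410
1/(-294 + F) = 1/(-294 - 410) = 1/(-704) = -1/704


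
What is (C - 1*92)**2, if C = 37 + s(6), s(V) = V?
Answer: 2401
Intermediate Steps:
C = 43 (C = 37 + 6 = 43)
(C - 1*92)**2 = (43 - 1*92)**2 = (43 - 92)**2 = (-49)**2 = 2401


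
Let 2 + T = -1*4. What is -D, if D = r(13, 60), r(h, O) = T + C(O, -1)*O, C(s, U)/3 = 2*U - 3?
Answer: 906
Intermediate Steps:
C(s, U) = -9 + 6*U (C(s, U) = 3*(2*U - 3) = 3*(-3 + 2*U) = -9 + 6*U)
T = -6 (T = -2 - 1*4 = -2 - 4 = -6)
r(h, O) = -6 - 15*O (r(h, O) = -6 + (-9 + 6*(-1))*O = -6 + (-9 - 6)*O = -6 - 15*O)
D = -906 (D = -6 - 15*60 = -6 - 900 = -906)
-D = -1*(-906) = 906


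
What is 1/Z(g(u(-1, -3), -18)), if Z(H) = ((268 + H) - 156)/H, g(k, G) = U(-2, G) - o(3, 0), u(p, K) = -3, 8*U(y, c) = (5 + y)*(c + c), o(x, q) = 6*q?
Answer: -27/197 ≈ -0.13706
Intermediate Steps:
U(y, c) = c*(5 + y)/4 (U(y, c) = ((5 + y)*(c + c))/8 = ((5 + y)*(2*c))/8 = (2*c*(5 + y))/8 = c*(5 + y)/4)
g(k, G) = 3*G/4 (g(k, G) = G*(5 - 2)/4 - 6*0 = (1/4)*G*3 - 1*0 = 3*G/4 + 0 = 3*G/4)
Z(H) = (112 + H)/H
1/Z(g(u(-1, -3), -18)) = 1/((112 + (3/4)*(-18))/(((3/4)*(-18)))) = 1/((112 - 27/2)/(-27/2)) = 1/(-2/27*197/2) = 1/(-197/27) = -27/197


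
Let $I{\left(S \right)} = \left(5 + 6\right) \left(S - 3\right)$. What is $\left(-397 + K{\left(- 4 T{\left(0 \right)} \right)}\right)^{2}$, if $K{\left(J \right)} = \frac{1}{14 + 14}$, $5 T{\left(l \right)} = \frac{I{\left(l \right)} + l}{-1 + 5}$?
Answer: $\frac{123543225}{784} \approx 1.5758 \cdot 10^{5}$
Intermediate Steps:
$I{\left(S \right)} = -33 + 11 S$ ($I{\left(S \right)} = 11 \left(-3 + S\right) = -33 + 11 S$)
$T{\left(l \right)} = - \frac{33}{20} + \frac{3 l}{5}$ ($T{\left(l \right)} = \frac{\left(\left(-33 + 11 l\right) + l\right) \frac{1}{-1 + 5}}{5} = \frac{\left(-33 + 12 l\right) \frac{1}{4}}{5} = \frac{- \frac{33}{4} + 3 l}{5} = - \frac{33}{20} + \frac{3 l}{5}$)
$K{\left(J \right)} = \frac{1}{28}$
$\left(-397 + K{\left(- 4 T{\left(0 \right)} \right)}\right)^{2} = \left(-397 + \frac{1}{28}\right)^{2} = \left(- \frac{11115}{28}\right)^{2} = \frac{123543225}{784}$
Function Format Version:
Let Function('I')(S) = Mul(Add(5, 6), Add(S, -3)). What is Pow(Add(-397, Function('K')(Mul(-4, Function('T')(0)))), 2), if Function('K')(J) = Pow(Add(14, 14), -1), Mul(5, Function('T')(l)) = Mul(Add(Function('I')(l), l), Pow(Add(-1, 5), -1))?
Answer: Rational(123543225, 784) ≈ 1.5758e+5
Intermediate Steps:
Function('I')(S) = Add(-33, Mul(11, S)) (Function('I')(S) = Mul(11, Add(-3, S)) = Add(-33, Mul(11, S)))
Function('T')(l) = Add(Rational(-33, 20), Mul(Rational(3, 5), l)) (Function('T')(l) = Mul(Rational(1, 5), Mul(Add(Add(-33, Mul(11, l)), l), Pow(Add(-1, 5), -1))) = Mul(Rational(1, 5), Mul(Add(-33, Mul(12, l)), Pow(4, -1))) = Mul(Rational(1, 5), Mul(Add(-33, Mul(12, l)), Rational(1, 4))) = Mul(Rational(1, 5), Add(Rational(-33, 4), Mul(3, l))) = Add(Rational(-33, 20), Mul(Rational(3, 5), l)))
Function('K')(J) = Rational(1, 28) (Function('K')(J) = Pow(28, -1) = Rational(1, 28))
Pow(Add(-397, Function('K')(Mul(-4, Function('T')(0)))), 2) = Pow(Add(-397, Rational(1, 28)), 2) = Pow(Rational(-11115, 28), 2) = Rational(123543225, 784)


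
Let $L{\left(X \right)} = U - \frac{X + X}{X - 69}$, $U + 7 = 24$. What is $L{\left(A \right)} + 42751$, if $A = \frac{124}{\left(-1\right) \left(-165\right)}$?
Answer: $\frac{481610696}{11261} \approx 42768.0$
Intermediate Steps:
$U = 17$ ($U = -7 + 24 = 17$)
$A = \frac{124}{165} \approx 0.75152$
$L{\left(X \right)} = 17 - \frac{2 X}{-69 + X}$ ($L{\left(X \right)} = 17 - \frac{X + X}{X - 69} = 17 - \frac{2 X}{-69 + X}$)
$L{\left(A \right)} + 42751 = \frac{3 \left(-391 + 5 \cdot \frac{124}{165}\right)}{-69 + \frac{124}{165}} + 42751 = \frac{3 \left(-391 + \frac{124}{33}\right)}{- \frac{11261}{165}} + 42751 = 3 \left(- \frac{165}{11261}\right) \left(- \frac{12779}{33}\right) + 42751 = \frac{191685}{11261} + 42751 = \frac{481610696}{11261}$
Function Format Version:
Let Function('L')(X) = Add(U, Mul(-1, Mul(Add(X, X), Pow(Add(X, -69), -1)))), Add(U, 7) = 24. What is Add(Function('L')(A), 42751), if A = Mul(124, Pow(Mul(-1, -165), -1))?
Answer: Rational(481610696, 11261) ≈ 42768.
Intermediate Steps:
U = 17 (U = Add(-7, 24) = 17)
A = Rational(124, 165) (A = Mul(124, Pow(165, -1)) = Mul(124, Rational(1, 165)) = Rational(124, 165) ≈ 0.75152)
Function('L')(X) = Add(17, Mul(-2, X, Pow(Add(-69, X), -1))) (Function('L')(X) = Add(17, Mul(-1, Mul(Add(X, X), Pow(Add(X, -69), -1)))) = Add(17, Mul(-1, Mul(Mul(2, X), Pow(Add(-69, X), -1)))) = Add(17, Mul(-1, Mul(2, X, Pow(Add(-69, X), -1)))) = Add(17, Mul(-2, X, Pow(Add(-69, X), -1))))
Add(Function('L')(A), 42751) = Add(Mul(3, Pow(Add(-69, Rational(124, 165)), -1), Add(-391, Mul(5, Rational(124, 165)))), 42751) = Add(Mul(3, Pow(Rational(-11261, 165), -1), Add(-391, Rational(124, 33))), 42751) = Add(Mul(3, Rational(-165, 11261), Rational(-12779, 33)), 42751) = Add(Rational(191685, 11261), 42751) = Rational(481610696, 11261)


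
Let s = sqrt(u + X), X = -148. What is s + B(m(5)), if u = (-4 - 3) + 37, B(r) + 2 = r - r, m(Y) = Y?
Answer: -2 + I*sqrt(118) ≈ -2.0 + 10.863*I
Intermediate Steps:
B(r) = -2 (B(r) = -2 + (r - r) = -2 + 0 = -2)
u = 30 (u = -7 + 37 = 30)
s = I*sqrt(118) (s = sqrt(30 - 148) = sqrt(-118) = I*sqrt(118) ≈ 10.863*I)
s + B(m(5)) = I*sqrt(118) - 2 = -2 + I*sqrt(118)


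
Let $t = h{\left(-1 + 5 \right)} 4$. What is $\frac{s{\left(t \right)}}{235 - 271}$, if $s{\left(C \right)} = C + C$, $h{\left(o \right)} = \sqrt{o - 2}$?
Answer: $- \frac{2 \sqrt{2}}{9} \approx -0.31427$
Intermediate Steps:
$h{\left(o \right)} = \sqrt{-2 + o}$
$t = 4 \sqrt{2}$ ($t = \sqrt{-2 + \left(-1 + 5\right)} 4 = \sqrt{-2 + 4} \cdot 4 = \sqrt{2} \cdot 4 = 4 \sqrt{2} \approx 5.6569$)
$s{\left(C \right)} = 2 C$
$\frac{s{\left(t \right)}}{235 - 271} = \frac{2 \cdot 4 \sqrt{2}}{235 - 271} = \frac{8 \sqrt{2}}{-36} = - \frac{8 \sqrt{2}}{36} = - \frac{2 \sqrt{2}}{9}$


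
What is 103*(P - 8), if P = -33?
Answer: -4223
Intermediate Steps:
103*(P - 8) = 103*(-33 - 8) = 103*(-41) = -4223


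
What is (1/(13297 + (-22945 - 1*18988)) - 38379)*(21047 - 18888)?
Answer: -2372786436155/28636 ≈ -8.2860e+7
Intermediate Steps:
(1/(13297 + (-22945 - 1*18988)) - 38379)*(21047 - 18888) = (1/(13297 + (-22945 - 18988)) - 38379)*2159 = (1/(13297 - 41933) - 38379)*2159 = (1/(-28636) - 38379)*2159 = (-1/28636 - 38379)*2159 = -1099021045/28636*2159 = -2372786436155/28636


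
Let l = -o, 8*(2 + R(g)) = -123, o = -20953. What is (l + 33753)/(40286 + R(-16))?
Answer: 437648/322149 ≈ 1.3585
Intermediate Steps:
R(g) = -139/8 (R(g) = -2 + (⅛)*(-123) = -2 - 123/8 = -139/8)
l = 20953 (l = -1*(-20953) = 20953)
(l + 33753)/(40286 + R(-16)) = (20953 + 33753)/(40286 - 139/8) = 54706/(322149/8) = 54706*(8/322149) = 437648/322149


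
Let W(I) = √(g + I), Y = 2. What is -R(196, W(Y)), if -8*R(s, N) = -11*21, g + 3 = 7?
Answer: -231/8 ≈ -28.875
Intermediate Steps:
g = 4 (g = -3 + 7 = 4)
W(I) = √(4 + I)
R(s, N) = 231/8 (R(s, N) = -(-11)*21/8 = -⅛*(-231) = 231/8)
-R(196, W(Y)) = -1*231/8 = -231/8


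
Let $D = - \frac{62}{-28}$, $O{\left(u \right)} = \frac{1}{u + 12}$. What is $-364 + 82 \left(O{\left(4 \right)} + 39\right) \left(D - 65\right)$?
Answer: $- \frac{22565143}{112} \approx -2.0147 \cdot 10^{5}$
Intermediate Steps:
$O{\left(u \right)} = \frac{1}{12 + u}$
$D = \frac{31}{14}$ ($D = \left(-62\right) \left(- \frac{1}{28}\right) = \frac{31}{14} \approx 2.2143$)
$-364 + 82 \left(O{\left(4 \right)} + 39\right) \left(D - 65\right) = -364 + 82 \left(\frac{1}{12 + 4} + 39\right) \left(\frac{31}{14} - 65\right) = -364 + 82 \left(\frac{1}{16} + 39\right) \left(- \frac{879}{14}\right) = -364 + 82 \cdot \frac{625}{16} \left(- \frac{879}{14}\right) = -364 + 82 \left(- \frac{549375}{224}\right) = -364 - \frac{22524375}{112} = - \frac{22565143}{112}$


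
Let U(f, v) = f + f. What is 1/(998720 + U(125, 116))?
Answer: 1/998970 ≈ 1.0010e-6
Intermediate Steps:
U(f, v) = 2*f
1/(998720 + U(125, 116)) = 1/(998720 + 2*125) = 1/(998720 + 250) = 1/998970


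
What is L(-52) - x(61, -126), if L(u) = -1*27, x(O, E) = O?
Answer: -88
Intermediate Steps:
L(u) = -27
L(-52) - x(61, -126) = -27 - 1*61 = -27 - 61 = -88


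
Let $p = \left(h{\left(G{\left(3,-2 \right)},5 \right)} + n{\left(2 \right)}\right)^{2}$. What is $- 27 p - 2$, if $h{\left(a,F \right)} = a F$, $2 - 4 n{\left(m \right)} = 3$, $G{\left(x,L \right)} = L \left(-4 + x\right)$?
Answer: $- \frac{41099}{16} \approx -2568.7$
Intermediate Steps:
$n{\left(m \right)} = - \frac{1}{4}$ ($n{\left(m \right)} = \frac{1}{2} - \frac{3}{4} = - \frac{1}{4}$)
$h{\left(a,F \right)} = F a$
$p = \frac{1521}{16}$ ($p = \left(5 \left(- 2 \left(-4 + 3\right)\right) - \frac{1}{4}\right)^{2} = \left(5 \left(\left(-2\right) \left(-1\right)\right) - \frac{1}{4}\right)^{2} = \left(5 \cdot 2 - \frac{1}{4}\right)^{2} = \left(10 - \frac{1}{4}\right)^{2} = \left(\frac{39}{4}\right)^{2} = \frac{1521}{16} \approx 95.063$)
$- 27 p - 2 = \left(-27\right) \frac{1521}{16} - 2 = - \frac{41067}{16} - 2 = - \frac{41099}{16}$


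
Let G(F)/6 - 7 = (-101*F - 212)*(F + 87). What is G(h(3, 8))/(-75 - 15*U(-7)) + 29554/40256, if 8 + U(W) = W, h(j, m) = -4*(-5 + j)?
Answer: -1949892879/503200 ≈ -3875.0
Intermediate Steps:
h(j, m) = 20 - 4*j
U(W) = -8 + W
G(F) = 42 + 6*(-212 - 101*F)*(87 + F) (G(F) = 42 + 6*((-101*F - 212)*(F + 87)) = 42 + 6*((-212 - 101*F)*(87 + F)) = 42 + 6*(-212 - 101*F)*(87 + F))
G(h(3, 8))/(-75 - 15*U(-7)) + 29554/40256 = (-110622 - 53994*(20 - 4*3) - 606*(20 - 4*3)²)/(-75 - 15*(-8 - 7)) + 29554/40256 = (-110622 - 53994*(20 - 12) - 606*(20 - 12)²)/(-75 - 15*(-15)) + 29554*(1/40256) = (-110622 - 53994*8 - 606*8²)/(-75 + 225) + 14777/20128 = (-110622 - 431952 - 606*64)/150 + 14777/20128 = (-110622 - 431952 - 38784)*(1/150) + 14777/20128 = -581358*1/150 + 14777/20128 = -96893/25 + 14777/20128 = -1949892879/503200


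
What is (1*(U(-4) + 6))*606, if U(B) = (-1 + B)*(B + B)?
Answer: 27876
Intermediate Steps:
U(B) = 2*B*(-1 + B) (U(B) = (-1 + B)*(2*B) = 2*B*(-1 + B))
(1*(U(-4) + 6))*606 = (1*(2*(-4)*(-1 - 4) + 6))*606 = (1*(2*(-4)*(-5) + 6))*606 = (1*(40 + 6))*606 = (1*46)*606 = 46*606 = 27876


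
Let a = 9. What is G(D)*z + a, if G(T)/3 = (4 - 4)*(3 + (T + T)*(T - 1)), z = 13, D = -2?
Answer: 9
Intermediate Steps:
G(T) = 0 (G(T) = 3*((4 - 4)*(3 + (T + T)*(T - 1))) = 3*(0*(3 + (2*T)*(-1 + T))) = 3*(0*(3 + 2*T*(-1 + T))) = 3*0 = 0)
G(D)*z + a = 0*13 + 9 = 0 + 9 = 9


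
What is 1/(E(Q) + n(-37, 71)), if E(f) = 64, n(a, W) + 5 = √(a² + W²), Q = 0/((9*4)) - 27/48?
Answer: -59/2929 + √6410/2929 ≈ 0.0071910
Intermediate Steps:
Q = -9/16 (Q = 0/36 - 27*1/48 = 0*(1/36) - 9/16 = 0 - 9/16 = -9/16 ≈ -0.56250)
n(a, W) = -5 + √(W² + a²) (n(a, W) = -5 + √(a² + W²) = -5 + √(W² + a²))
1/(E(Q) + n(-37, 71)) = 1/(64 + (-5 + √(71² + (-37)²))) = 1/(64 + (-5 + √(5041 + 1369))) = 1/(64 + (-5 + √6410)) = 1/(59 + √6410)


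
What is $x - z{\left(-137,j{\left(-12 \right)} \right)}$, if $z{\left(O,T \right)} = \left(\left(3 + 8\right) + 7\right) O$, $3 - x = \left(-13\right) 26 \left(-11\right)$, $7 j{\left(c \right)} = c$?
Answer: $-1249$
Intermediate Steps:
$j{\left(c \right)} = \frac{c}{7}$
$x = -3715$ ($x = 3 - \left(-13\right) 26 \left(-11\right) = 3 - \left(-338\right) \left(-11\right) = 3 - 3718 = -3715$)
$z{\left(O,T \right)} = 18 O$ ($z{\left(O,T \right)} = \left(11 + 7\right) O = 18 O$)
$x - z{\left(-137,j{\left(-12 \right)} \right)} = -3715 - 18 \left(-137\right) = -3715 - -2466 = -3715 + 2466 = -1249$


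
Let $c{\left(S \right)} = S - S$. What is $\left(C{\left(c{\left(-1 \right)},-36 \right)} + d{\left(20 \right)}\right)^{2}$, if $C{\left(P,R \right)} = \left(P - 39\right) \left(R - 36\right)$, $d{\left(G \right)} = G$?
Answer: $7997584$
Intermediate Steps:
$c{\left(S \right)} = 0$
$C{\left(P,R \right)} = \left(-39 + P\right) \left(-36 + R\right)$
$\left(C{\left(c{\left(-1 \right)},-36 \right)} + d{\left(20 \right)}\right)^{2} = \left(\left(1404 - -1404 - 0 + 0 \left(-36\right)\right) + 20\right)^{2} = \left(\left(1404 + 1404 + 0 + 0\right) + 20\right)^{2} = \left(2808 + 20\right)^{2} = 2828^{2} = 7997584$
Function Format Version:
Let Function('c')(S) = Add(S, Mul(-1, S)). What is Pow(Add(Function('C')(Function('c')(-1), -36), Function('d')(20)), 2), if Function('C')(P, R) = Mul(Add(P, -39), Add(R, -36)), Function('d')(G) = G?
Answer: 7997584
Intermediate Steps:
Function('c')(S) = 0
Function('C')(P, R) = Mul(Add(-39, P), Add(-36, R))
Pow(Add(Function('C')(Function('c')(-1), -36), Function('d')(20)), 2) = Pow(Add(Add(1404, Mul(-39, -36), Mul(-36, 0), Mul(0, -36)), 20), 2) = Pow(Add(Add(1404, 1404, 0, 0), 20), 2) = Pow(Add(2808, 20), 2) = Pow(2828, 2) = 7997584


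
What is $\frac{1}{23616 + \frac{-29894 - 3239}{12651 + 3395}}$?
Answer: $\frac{16046}{378909203} \approx 4.2348 \cdot 10^{-5}$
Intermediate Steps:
$\frac{1}{23616 + \frac{-29894 - 3239}{12651 + 3395}} = \frac{1}{23616 - \frac{33133}{16046}} = \frac{1}{\frac{378909203}{16046}} = \frac{16046}{378909203}$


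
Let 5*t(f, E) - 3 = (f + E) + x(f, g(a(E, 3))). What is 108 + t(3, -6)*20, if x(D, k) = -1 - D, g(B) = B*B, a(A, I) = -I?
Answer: 92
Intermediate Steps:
g(B) = B**2
x(D, k) = -1 - D
t(f, E) = 2/5 + E/5 (t(f, E) = 3/5 + ((f + E) + (-1 - f))/5 = 3/5 + ((E + f) + (-1 - f))/5 = 3/5 + (-1 + E)/5 = 3/5 + (-1/5 + E/5) = 2/5 + E/5)
108 + t(3, -6)*20 = 108 + (2/5 + (1/5)*(-6))*20 = 108 + (2/5 - 6/5)*20 = 108 - 4/5*20 = 108 - 16 = 92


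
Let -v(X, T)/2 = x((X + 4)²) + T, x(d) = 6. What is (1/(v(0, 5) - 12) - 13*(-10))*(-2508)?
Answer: -5541426/17 ≈ -3.2597e+5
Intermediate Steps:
v(X, T) = -12 - 2*T (v(X, T) = -2*(6 + T) = -12 - 2*T)
(1/(v(0, 5) - 12) - 13*(-10))*(-2508) = (1/((-12 - 2*5) - 12) - 13*(-10))*(-2508) = (1/((-12 - 10) - 12) + 130)*(-2508) = (1/(-22 - 12) + 130)*(-2508) = (1/(-34) + 130)*(-2508) = (-1/34 + 130)*(-2508) = (4419/34)*(-2508) = -5541426/17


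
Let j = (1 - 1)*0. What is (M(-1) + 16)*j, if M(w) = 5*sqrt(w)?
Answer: 0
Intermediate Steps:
j = 0 (j = 0*0 = 0)
(M(-1) + 16)*j = (5*sqrt(-1) + 16)*0 = (5*I + 16)*0 = (16 + 5*I)*0 = 0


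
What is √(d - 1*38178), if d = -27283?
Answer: 11*I*√541 ≈ 255.85*I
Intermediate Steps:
√(d - 1*38178) = √(-27283 - 1*38178) = √(-27283 - 38178) = √(-65461) = 11*I*√541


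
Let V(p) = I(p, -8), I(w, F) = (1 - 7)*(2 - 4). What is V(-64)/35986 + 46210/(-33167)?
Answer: -831257528/596773831 ≈ -1.3929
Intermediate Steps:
I(w, F) = 12 (I(w, F) = -6*(-2) = 12)
V(p) = 12
V(-64)/35986 + 46210/(-33167) = 12/35986 + 46210/(-33167) = 12*(1/35986) + 46210*(-1/33167) = 6/17993 - 46210/33167 = -831257528/596773831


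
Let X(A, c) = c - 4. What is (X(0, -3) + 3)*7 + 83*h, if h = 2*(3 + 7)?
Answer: 1632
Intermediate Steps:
X(A, c) = -4 + c
h = 20 (h = 2*10 = 20)
(X(0, -3) + 3)*7 + 83*h = ((-4 - 3) + 3)*7 + 83*20 = (-7 + 3)*7 + 1660 = -4*7 + 1660 = -28 + 1660 = 1632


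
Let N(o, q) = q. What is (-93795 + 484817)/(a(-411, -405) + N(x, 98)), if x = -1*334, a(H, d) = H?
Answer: -391022/313 ≈ -1249.3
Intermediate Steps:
x = -334
(-93795 + 484817)/(a(-411, -405) + N(x, 98)) = (-93795 + 484817)/(-411 + 98) = 391022/(-313) = 391022*(-1/313) = -391022/313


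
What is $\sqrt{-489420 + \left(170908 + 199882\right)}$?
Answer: $i \sqrt{118630} \approx 344.43 i$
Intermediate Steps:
$\sqrt{-489420 + \left(170908 + 199882\right)} = \sqrt{-489420 + 370790} = \sqrt{-118630} = i \sqrt{118630}$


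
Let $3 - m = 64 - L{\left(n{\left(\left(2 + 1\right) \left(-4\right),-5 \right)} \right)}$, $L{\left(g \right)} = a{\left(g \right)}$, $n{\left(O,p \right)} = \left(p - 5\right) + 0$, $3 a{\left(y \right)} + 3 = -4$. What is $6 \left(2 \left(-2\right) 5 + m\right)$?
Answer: $-500$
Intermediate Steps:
$a{\left(y \right)} = - \frac{7}{3}$ ($a{\left(y \right)} = -1 + \frac{1}{3} \left(-4\right) = -1 - \frac{4}{3} = - \frac{7}{3}$)
$n{\left(O,p \right)} = -5 + p$ ($n{\left(O,p \right)} = \left(-5 + p\right) + 0 = -5 + p$)
$L{\left(g \right)} = - \frac{7}{3}$
$m = - \frac{190}{3}$ ($m = 3 - \left(64 - - \frac{7}{3}\right) = 3 - \left(64 + \frac{7}{3}\right) = 3 - \frac{199}{3} = - \frac{190}{3} \approx -63.333$)
$6 \left(2 \left(-2\right) 5 + m\right) = 6 \left(2 \left(-2\right) 5 - \frac{190}{3}\right) = 6 \left(\left(-4\right) 5 - \frac{190}{3}\right) = 6 \left(-20 - \frac{190}{3}\right) = 6 \left(- \frac{250}{3}\right) = -500$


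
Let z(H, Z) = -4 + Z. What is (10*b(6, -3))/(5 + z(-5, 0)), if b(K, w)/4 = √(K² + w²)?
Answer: 120*√5 ≈ 268.33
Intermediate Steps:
b(K, w) = 4*√(K² + w²)
(10*b(6, -3))/(5 + z(-5, 0)) = (10*(4*√(6² + (-3)²)))/(5 + (-4 + 0)) = (10*(4*√(36 + 9)))/(5 - 4) = (10*(4*√45))/1 = (10*(4*(3*√5)))*1 = (10*(12*√5))*1 = (120*√5)*1 = 120*√5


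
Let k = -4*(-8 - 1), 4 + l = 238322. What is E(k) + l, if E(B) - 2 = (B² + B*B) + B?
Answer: 240948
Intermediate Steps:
l = 238318 (l = -4 + 238322 = 238318)
k = 36 (k = -4*(-9) = 36)
E(B) = 2 + B + 2*B² (E(B) = 2 + ((B² + B*B) + B) = 2 + ((B² + B²) + B) = 2 + (2*B² + B) = 2 + (B + 2*B²) = 2 + B + 2*B²)
E(k) + l = (2 + 36 + 2*36²) + 238318 = (2 + 36 + 2*1296) + 238318 = (2 + 36 + 2592) + 238318 = 2630 + 238318 = 240948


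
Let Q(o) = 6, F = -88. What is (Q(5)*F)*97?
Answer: -51216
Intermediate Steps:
(Q(5)*F)*97 = (6*(-88))*97 = -528*97 = -51216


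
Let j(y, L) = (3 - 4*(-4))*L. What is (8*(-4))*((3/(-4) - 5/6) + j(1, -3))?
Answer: 5624/3 ≈ 1874.7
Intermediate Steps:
j(y, L) = 19*L (j(y, L) = (3 + 16)*L = 19*L)
(8*(-4))*((3/(-4) - 5/6) + j(1, -3)) = (8*(-4))*((3/(-4) - 5/6) + 19*(-3)) = -32*((3*(-¼) - 5*⅙) - 57) = -32*((-¾ - ⅚) - 57) = -32*(-19/12 - 57) = -32*(-703/12) = 5624/3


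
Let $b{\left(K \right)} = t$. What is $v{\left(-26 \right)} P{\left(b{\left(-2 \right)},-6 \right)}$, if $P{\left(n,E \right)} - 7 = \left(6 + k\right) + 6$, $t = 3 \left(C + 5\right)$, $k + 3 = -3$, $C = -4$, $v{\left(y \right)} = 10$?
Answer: $130$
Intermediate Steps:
$k = -6$ ($k = -3 - 3 = -6$)
$t = 3$ ($t = 3 \left(-4 + 5\right) = 3 \cdot 1 = 3$)
$b{\left(K \right)} = 3$
$P{\left(n,E \right)} = 13$ ($P{\left(n,E \right)} = 7 + \left(\left(6 - 6\right) + 6\right) = 7 + \left(0 + 6\right) = 7 + 6 = 13$)
$v{\left(-26 \right)} P{\left(b{\left(-2 \right)},-6 \right)} = 10 \cdot 13 = 130$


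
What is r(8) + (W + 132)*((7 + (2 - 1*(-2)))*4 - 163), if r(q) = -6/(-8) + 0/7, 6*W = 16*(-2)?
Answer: -180871/12 ≈ -15073.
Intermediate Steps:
W = -16/3 (W = (16*(-2))/6 = (⅙)*(-32) = -16/3 ≈ -5.3333)
r(q) = ¾ (r(q) = -6*(-⅛) + 0*(⅐) = ¾ + 0 = ¾)
r(8) + (W + 132)*((7 + (2 - 1*(-2)))*4 - 163) = ¾ + (-16/3 + 132)*((7 + (2 - 1*(-2)))*4 - 163) = ¾ + 380*((7 + (2 + 2))*4 - 163)/3 = ¾ + 380*((7 + 4)*4 - 163)/3 = ¾ + 380*(11*4 - 163)/3 = ¾ + 380*(44 - 163)/3 = ¾ + (380/3)*(-119) = ¾ - 45220/3 = -180871/12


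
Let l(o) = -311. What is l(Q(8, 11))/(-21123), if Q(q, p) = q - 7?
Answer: 311/21123 ≈ 0.014723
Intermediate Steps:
Q(q, p) = -7 + q
l(Q(8, 11))/(-21123) = -311/(-21123) = -311*(-1/21123) = 311/21123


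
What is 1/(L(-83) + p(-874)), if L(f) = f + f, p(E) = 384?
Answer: 1/218 ≈ 0.0045872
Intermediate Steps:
L(f) = 2*f
1/(L(-83) + p(-874)) = 1/(2*(-83) + 384) = 1/(-166 + 384) = 1/218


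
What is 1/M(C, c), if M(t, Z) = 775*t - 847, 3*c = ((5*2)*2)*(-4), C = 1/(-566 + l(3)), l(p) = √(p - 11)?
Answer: -271786958/230575690601 + 1550*I*√2/230575690601 ≈ -0.0011787 + 9.5068e-9*I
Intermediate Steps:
l(p) = √(-11 + p)
C = 1/(-566 + 2*I*√2) (C = 1/(-566 + √(-11 + 3)) = 1/(-566 + √(-8)) = 1/(-566 + 2*I*√2) ≈ -0.0017667 - 8.829e-6*I)
c = -80/3 (c = (((5*2)*2)*(-4))/3 = ((10*2)*(-4))/3 = (20*(-4))/3 = (⅓)*(-80) = -80/3 ≈ -26.667)
M(t, Z) = -847 + 775*t
1/M(C, c) = 1/(-847 + 775*(-283/160182 - I*√2/160182)) = 1/(-847 + (-219325/160182 - 775*I*√2/160182)) = 1/(-135893479/160182 - 775*I*√2/160182)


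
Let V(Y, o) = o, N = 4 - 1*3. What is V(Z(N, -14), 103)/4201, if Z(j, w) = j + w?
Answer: 103/4201 ≈ 0.024518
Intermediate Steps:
N = 1 (N = 4 - 3 = 1)
V(Z(N, -14), 103)/4201 = 103/4201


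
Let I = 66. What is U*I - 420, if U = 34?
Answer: 1824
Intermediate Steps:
U*I - 420 = 34*66 - 420 = 2244 - 420 = 1824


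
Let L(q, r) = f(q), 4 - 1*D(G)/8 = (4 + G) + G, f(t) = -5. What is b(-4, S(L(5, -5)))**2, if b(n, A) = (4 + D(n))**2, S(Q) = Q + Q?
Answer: 21381376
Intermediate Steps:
D(G) = -16*G (D(G) = 32 - 8*((4 + G) + G) = 32 - 8*(4 + 2*G) = 32 + (-32 - 16*G) = -16*G)
L(q, r) = -5
S(Q) = 2*Q
b(n, A) = (4 - 16*n)**2
b(-4, S(L(5, -5)))**2 = (16*(-1 + 4*(-4))**2)**2 = (16*(-1 - 16)**2)**2 = (16*(-17)**2)**2 = (16*289)**2 = 4624**2 = 21381376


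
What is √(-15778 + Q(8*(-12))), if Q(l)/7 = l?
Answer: 5*I*√658 ≈ 128.26*I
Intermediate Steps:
Q(l) = 7*l
√(-15778 + Q(8*(-12))) = √(-15778 + 7*(8*(-12))) = √(-15778 + 7*(-96)) = √(-15778 - 672) = √(-16450) = 5*I*√658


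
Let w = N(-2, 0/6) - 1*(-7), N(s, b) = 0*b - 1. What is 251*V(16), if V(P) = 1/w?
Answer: 251/6 ≈ 41.833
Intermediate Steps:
N(s, b) = -1 (N(s, b) = 0 - 1 = -1)
w = 6 (w = -1 - 1*(-7) = -1 + 7 = 6)
V(P) = 1/6
251*V(16) = 251*(1/6) = 251/6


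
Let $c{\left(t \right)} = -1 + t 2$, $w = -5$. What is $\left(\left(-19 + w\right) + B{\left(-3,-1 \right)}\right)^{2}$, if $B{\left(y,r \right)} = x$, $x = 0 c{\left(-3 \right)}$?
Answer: $576$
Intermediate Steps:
$c{\left(t \right)} = -1 + 2 t$
$x = 0$ ($x = 0 \left(-1 + 2 \left(-3\right)\right) = 0 \left(-1 - 6\right) = 0 \left(-7\right) = 0$)
$B{\left(y,r \right)} = 0$
$\left(\left(-19 + w\right) + B{\left(-3,-1 \right)}\right)^{2} = \left(\left(-19 - 5\right) + 0\right)^{2} = \left(-24 + 0\right)^{2} = \left(-24\right)^{2} = 576$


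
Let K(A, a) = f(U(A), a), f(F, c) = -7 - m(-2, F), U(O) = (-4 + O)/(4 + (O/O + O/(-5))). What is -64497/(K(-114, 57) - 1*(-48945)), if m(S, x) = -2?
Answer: -64497/48940 ≈ -1.3179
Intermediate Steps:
U(O) = (-4 + O)/(5 - O/5) (U(O) = (-4 + O)/(4 + (1 + O*(-⅕))) = (-4 + O)/(4 + (1 - O/5)) = (-4 + O)/(5 - O/5))
f(F, c) = -5 (f(F, c) = -7 - 1*(-2) = -7 + 2 = -5)
K(A, a) = -5
-64497/(K(-114, 57) - 1*(-48945)) = -64497/(-5 - 1*(-48945)) = -64497/(-5 + 48945) = -64497/48940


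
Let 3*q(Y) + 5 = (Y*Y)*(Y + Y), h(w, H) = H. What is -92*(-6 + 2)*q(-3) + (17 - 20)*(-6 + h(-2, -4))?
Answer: -21622/3 ≈ -7207.3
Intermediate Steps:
q(Y) = -5/3 + 2*Y³/3 (q(Y) = -5/3 + ((Y*Y)*(Y + Y))/3 = -5/3 + (Y²*(2*Y))/3 = -5/3 + (2*Y³)/3 = -5/3 + 2*Y³/3)
-92*(-6 + 2)*q(-3) + (17 - 20)*(-6 + h(-2, -4)) = -92*(-6 + 2)*(-5/3 + (⅔)*(-3)³) + (17 - 20)*(-6 - 4) = -(-368)*(-5/3 + (⅔)*(-27)) - 3*(-10) = -(-368)*(-5/3 - 18) + 30 = -(-368)*(-59)/3 + 30 = -92*236/3 + 30 = -21712/3 + 30 = -21622/3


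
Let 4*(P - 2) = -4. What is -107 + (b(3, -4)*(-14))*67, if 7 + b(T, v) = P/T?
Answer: 18439/3 ≈ 6146.3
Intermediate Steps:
P = 1 (P = 2 + (1/4)*(-4) = 2 - 1 = 1)
b(T, v) = -7 + 1/T
-107 + (b(3, -4)*(-14))*67 = -107 + ((-7 + 1/3)*(-14))*67 = -107 - 20/3*(-14)*67 = -107 + (280/3)*67 = -107 + 18760/3 = 18439/3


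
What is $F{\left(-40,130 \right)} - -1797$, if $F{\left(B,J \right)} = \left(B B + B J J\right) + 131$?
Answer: $-672472$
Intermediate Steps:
$F{\left(B,J \right)} = 131 + B^{2} + B J^{2}$ ($F{\left(B,J \right)} = \left(B^{2} + B J^{2}\right) + 131 = 131 + B^{2} + B J^{2}$)
$F{\left(-40,130 \right)} - -1797 = \left(131 + \left(-40\right)^{2} - 40 \cdot 130^{2}\right) - -1797 = \left(131 + 1600 - 676000\right) + 1797 = -674269 + 1797 = -672472$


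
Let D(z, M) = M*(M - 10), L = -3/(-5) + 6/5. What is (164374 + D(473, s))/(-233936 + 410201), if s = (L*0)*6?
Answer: 164374/176265 ≈ 0.93254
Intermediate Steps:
L = 9/5 (L = -3*(-⅕) + 6*(⅕) = ⅗ + 6/5 = 9/5 ≈ 1.8000)
s = 0 (s = ((9/5)*0)*6 = 0*6 = 0)
D(z, M) = M*(-10 + M)
(164374 + D(473, s))/(-233936 + 410201) = (164374 + 0*(-10 + 0))/(-233936 + 410201) = (164374 + 0*(-10))/176265 = (164374 + 0)*(1/176265) = 164374*(1/176265) = 164374/176265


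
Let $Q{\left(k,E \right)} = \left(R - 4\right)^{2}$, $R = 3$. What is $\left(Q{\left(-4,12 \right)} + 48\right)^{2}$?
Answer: $2401$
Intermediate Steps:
$Q{\left(k,E \right)} = 1$ ($Q{\left(k,E \right)} = \left(3 - 4\right)^{2} = \left(-1\right)^{2} = 1$)
$\left(Q{\left(-4,12 \right)} + 48\right)^{2} = \left(1 + 48\right)^{2} = 49^{2} = 2401$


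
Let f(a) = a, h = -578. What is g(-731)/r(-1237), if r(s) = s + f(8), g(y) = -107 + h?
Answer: 685/1229 ≈ 0.55736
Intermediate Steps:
g(y) = -685 (g(y) = -107 - 578 = -685)
r(s) = 8 + s (r(s) = s + 8 = 8 + s)
g(-731)/r(-1237) = -685/(8 - 1237) = -685/(-1229) = -685*(-1/1229) = 685/1229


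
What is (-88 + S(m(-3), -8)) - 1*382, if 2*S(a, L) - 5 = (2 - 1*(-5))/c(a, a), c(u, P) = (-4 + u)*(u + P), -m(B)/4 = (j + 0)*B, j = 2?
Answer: -897593/1920 ≈ -467.50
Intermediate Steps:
m(B) = -8*B (m(B) = -4*(2 + 0)*B = -8*B)
c(u, P) = (-4 + u)*(P + u)
S(a, L) = 5/2 + 7/(2*(-8*a + 2*a²)) (S(a, L) = 5/2 + ((2 - 1*(-5))/(a² - 4*a - 4*a + a*a))/2 = 5/2 + ((2 + 5)/(a² - 4*a - 4*a + a²))/2 = 5/2 + (7/(-8*a + 2*a²))/2 = 5/2 + 7/(2*(-8*a + 2*a²)))
(-88 + S(m(-3), -8)) - 1*382 = (-88 + (7 - (-320)*(-3) + 10*(-8*(-3))²)/(4*((-8*(-3)))*(-4 - 8*(-3)))) - 1*382 = (-88 + (¼)*(7 - 40*24 + 10*24²)/(24*(-4 + 24))) - 382 = (-88 + (¼)*(1/24)*(7 - 960 + 10*576)/20) - 382 = (-88 + (¼)*(1/24)*(1/20)*(7 - 960 + 5760)) - 382 = (-88 + (¼)*(1/24)*(1/20)*4807) - 382 = (-88 + 4807/1920) - 382 = -164153/1920 - 382 = -897593/1920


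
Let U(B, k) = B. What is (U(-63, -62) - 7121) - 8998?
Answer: -16182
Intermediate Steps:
(U(-63, -62) - 7121) - 8998 = (-63 - 7121) - 8998 = -7184 - 8998 = -16182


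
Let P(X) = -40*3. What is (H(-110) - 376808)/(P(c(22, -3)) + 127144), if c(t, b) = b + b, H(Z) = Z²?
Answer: -91177/31756 ≈ -2.8712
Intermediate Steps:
c(t, b) = 2*b
P(X) = -120
(H(-110) - 376808)/(P(c(22, -3)) + 127144) = ((-110)² - 376808)/(-120 + 127144) = (12100 - 376808)/127024 = -364708*1/127024 = -91177/31756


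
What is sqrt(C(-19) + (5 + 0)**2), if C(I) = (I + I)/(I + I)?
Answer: sqrt(26) ≈ 5.0990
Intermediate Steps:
C(I) = 1 (C(I) = (2*I)/((2*I)) = (2*I)*(1/(2*I)) = 1)
sqrt(C(-19) + (5 + 0)**2) = sqrt(1 + (5 + 0)**2) = sqrt(1 + 5**2) = sqrt(1 + 25) = sqrt(26)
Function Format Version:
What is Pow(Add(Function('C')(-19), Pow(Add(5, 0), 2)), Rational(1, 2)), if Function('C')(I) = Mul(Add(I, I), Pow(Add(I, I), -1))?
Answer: Pow(26, Rational(1, 2)) ≈ 5.0990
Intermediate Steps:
Function('C')(I) = 1 (Function('C')(I) = Mul(Mul(2, I), Pow(Mul(2, I), -1)) = Mul(Mul(2, I), Mul(Rational(1, 2), Pow(I, -1))) = 1)
Pow(Add(Function('C')(-19), Pow(Add(5, 0), 2)), Rational(1, 2)) = Pow(Add(1, Pow(Add(5, 0), 2)), Rational(1, 2)) = Pow(Add(1, Pow(5, 2)), Rational(1, 2)) = Pow(Add(1, 25), Rational(1, 2)) = Pow(26, Rational(1, 2))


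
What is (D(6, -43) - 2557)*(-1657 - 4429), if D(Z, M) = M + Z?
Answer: 15787084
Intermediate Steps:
(D(6, -43) - 2557)*(-1657 - 4429) = ((-43 + 6) - 2557)*(-1657 - 4429) = (-37 - 2557)*(-6086) = -2594*(-6086) = 15787084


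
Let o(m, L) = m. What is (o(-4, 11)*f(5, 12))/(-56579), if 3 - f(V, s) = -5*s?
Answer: 252/56579 ≈ 0.0044539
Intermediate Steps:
f(V, s) = 3 + 5*s (f(V, s) = 3 - (-5)*s = 3 + 5*s)
(o(-4, 11)*f(5, 12))/(-56579) = -4*(3 + 5*12)/(-56579) = -4*(3 + 60)*(-1/56579) = -4*63*(-1/56579) = -252*(-1/56579) = 252/56579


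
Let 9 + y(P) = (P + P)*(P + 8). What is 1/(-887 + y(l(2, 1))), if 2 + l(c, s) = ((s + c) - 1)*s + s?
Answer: -1/878 ≈ -0.0011390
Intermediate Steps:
l(c, s) = -2 + s + s*(-1 + c + s) (l(c, s) = -2 + (((s + c) - 1)*s + s) = -2 + (((c + s) - 1)*s + s) = -2 + ((-1 + c + s)*s + s) = -2 + (s*(-1 + c + s) + s) = -2 + (s + s*(-1 + c + s)) = -2 + s + s*(-1 + c + s))
y(P) = -9 + 2*P*(8 + P) (y(P) = -9 + (P + P)*(P + 8) = -9 + (2*P)*(8 + P) = -9 + 2*P*(8 + P))
1/(-887 + y(l(2, 1))) = 1/(-887 + (-9 + 2*(-2 + 1**2 + 2*1)**2 + 16*(-2 + 1**2 + 2*1))) = 1/(-887 + (-9 + 2*(-2 + 1 + 2)**2 + 16*(-2 + 1 + 2))) = 1/(-887 + (-9 + 2*1**2 + 16*1)) = 1/(-887 + (-9 + 2*1 + 16)) = 1/(-887 + (-9 + 2 + 16)) = 1/(-887 + 9) = 1/(-878) = -1/878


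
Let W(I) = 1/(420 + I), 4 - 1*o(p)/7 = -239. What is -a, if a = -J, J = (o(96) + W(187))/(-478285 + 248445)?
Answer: -258127/34878220 ≈ -0.0074008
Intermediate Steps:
o(p) = 1701 (o(p) = 28 - 7*(-239) = 28 + 1673 = 1701)
J = -258127/34878220 (J = (1701 + 1/(420 + 187))/(-478285 + 248445) = (1701 + 1/607)/(-229840) = (1701 + 1/607)*(-1/229840) = (1032508/607)*(-1/229840) = -258127/34878220 ≈ -0.0074008)
a = 258127/34878220 (a = -1*(-258127/34878220) = 258127/34878220 ≈ 0.0074008)
-a = -1*258127/34878220 = -258127/34878220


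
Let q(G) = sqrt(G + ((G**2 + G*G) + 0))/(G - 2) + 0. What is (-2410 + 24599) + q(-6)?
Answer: 22189 - sqrt(66)/8 ≈ 22188.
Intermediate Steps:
q(G) = sqrt(G + 2*G**2)/(-2 + G) (q(G) = sqrt(G + ((G**2 + G**2) + 0))/(-2 + G) + 0 = sqrt(G + (2*G**2 + 0))/(-2 + G) + 0 = sqrt(G + 2*G**2)/(-2 + G) + 0 = sqrt(G + 2*G**2)/(-2 + G))
(-2410 + 24599) + q(-6) = (-2410 + 24599) + sqrt(-6*(1 + 2*(-6)))/(-2 - 6) = 22189 + sqrt(-6*(1 - 12))/(-8) = 22189 + sqrt(-6*(-11))*(-1/8) = 22189 + sqrt(66)*(-1/8) = 22189 - sqrt(66)/8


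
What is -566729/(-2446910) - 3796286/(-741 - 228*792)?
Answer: 9391927778353/443666380470 ≈ 21.169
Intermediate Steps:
-566729/(-2446910) - 3796286/(-741 - 228*792) = -566729*(-1/2446910) - 3796286/(-741 - 180576) = 566729/2446910 - 3796286/(-181317) = 566729/2446910 - 3796286*(-1/181317) = 566729/2446910 + 3796286/181317 = 9391927778353/443666380470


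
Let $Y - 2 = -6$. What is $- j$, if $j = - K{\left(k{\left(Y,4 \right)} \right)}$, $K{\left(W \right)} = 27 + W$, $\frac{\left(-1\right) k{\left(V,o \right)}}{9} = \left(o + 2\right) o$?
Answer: $-189$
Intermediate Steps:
$Y = -4$ ($Y = 2 - 6 = -4$)
$k{\left(V,o \right)} = - 9 o \left(2 + o\right)$ ($k{\left(V,o \right)} = - 9 \left(o + 2\right) o = - 9 \left(2 + o\right) o = - 9 o \left(2 + o\right)$)
$j = 189$ ($j = - (27 - 36 \left(2 + 4\right)) = - (27 - 36 \cdot 6) = - (27 - 216) = \left(-1\right) \left(-189\right) = 189$)
$- j = \left(-1\right) 189 = -189$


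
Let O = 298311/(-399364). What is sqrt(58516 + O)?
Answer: sqrt(2333172898503433)/199682 ≈ 241.90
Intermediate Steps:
O = -298311/399364 (O = 298311*(-1/399364) = -298311/399364 ≈ -0.74697)
sqrt(58516 + O) = sqrt(58516 - 298311/399364) = sqrt(23368885513/399364) = sqrt(2333172898503433)/199682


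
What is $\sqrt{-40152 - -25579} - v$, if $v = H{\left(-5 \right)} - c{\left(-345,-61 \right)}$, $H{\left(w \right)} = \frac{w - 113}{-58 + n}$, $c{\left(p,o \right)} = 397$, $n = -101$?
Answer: $\frac{63005}{159} + i \sqrt{14573} \approx 396.26 + 120.72 i$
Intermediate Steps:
$H{\left(w \right)} = \frac{113}{159} - \frac{w}{159}$ ($H{\left(w \right)} = \frac{w - 113}{-58 - 101} = \frac{-113 + w}{-159} = \left(-113 + w\right) \left(- \frac{1}{159}\right) = \frac{113}{159} - \frac{w}{159}$)
$v = - \frac{63005}{159}$ ($v = \left(\frac{113}{159} - - \frac{5}{159}\right) - 397 = \left(\frac{113}{159} + \frac{5}{159}\right) - 397 = \frac{118}{159} - 397 = - \frac{63005}{159} \approx -396.26$)
$\sqrt{-40152 - -25579} - v = \sqrt{-40152 - -25579} - - \frac{63005}{159} = \sqrt{-40152 + \left(-81302 + 106881\right)} + \frac{63005}{159} = \sqrt{-40152 + 25579} + \frac{63005}{159} = \sqrt{-14573} + \frac{63005}{159} = i \sqrt{14573} + \frac{63005}{159} = \frac{63005}{159} + i \sqrt{14573}$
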